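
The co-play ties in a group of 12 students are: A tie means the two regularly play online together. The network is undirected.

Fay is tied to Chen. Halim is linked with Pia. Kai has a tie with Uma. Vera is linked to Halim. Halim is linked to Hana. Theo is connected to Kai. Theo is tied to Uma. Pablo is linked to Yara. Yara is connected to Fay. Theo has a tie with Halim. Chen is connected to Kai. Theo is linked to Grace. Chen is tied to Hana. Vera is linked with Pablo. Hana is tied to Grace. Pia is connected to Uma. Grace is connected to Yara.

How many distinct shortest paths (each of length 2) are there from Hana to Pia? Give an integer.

The shortest distance is 2, and the only length-2 path is Hana–Halim–Pia. So there is exactly 1 shortest path.

1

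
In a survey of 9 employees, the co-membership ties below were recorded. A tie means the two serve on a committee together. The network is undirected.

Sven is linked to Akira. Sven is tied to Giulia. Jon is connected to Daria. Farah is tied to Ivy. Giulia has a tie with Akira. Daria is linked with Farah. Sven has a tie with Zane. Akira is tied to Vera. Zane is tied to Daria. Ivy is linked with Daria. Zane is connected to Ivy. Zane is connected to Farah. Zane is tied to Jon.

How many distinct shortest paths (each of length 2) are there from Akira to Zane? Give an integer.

The shortest distance is 2, and the only length-2 path is Akira–Sven–Zane. So there is exactly 1 shortest path.

1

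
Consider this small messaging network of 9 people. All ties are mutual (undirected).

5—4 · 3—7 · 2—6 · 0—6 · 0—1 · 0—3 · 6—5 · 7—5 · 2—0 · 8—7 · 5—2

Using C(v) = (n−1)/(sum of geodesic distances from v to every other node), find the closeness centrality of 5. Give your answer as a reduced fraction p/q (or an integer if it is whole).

8/13

Distances from 5: 0:2, 1:3, 2:1, 3:2, 4:1, 6:1, 7:1, 8:2. Sum = 13.
n = 9, so closeness = 8/13.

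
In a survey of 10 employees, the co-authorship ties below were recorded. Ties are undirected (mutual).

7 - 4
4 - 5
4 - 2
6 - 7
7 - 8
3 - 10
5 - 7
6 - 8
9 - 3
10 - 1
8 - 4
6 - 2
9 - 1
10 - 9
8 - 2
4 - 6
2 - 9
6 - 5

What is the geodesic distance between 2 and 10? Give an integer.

One shortest route is 2 – 9 – 10, which uses 2 edges, and 2 and 10 are not directly tied, so nothing shorter exists. So d(2,10) = 2.

2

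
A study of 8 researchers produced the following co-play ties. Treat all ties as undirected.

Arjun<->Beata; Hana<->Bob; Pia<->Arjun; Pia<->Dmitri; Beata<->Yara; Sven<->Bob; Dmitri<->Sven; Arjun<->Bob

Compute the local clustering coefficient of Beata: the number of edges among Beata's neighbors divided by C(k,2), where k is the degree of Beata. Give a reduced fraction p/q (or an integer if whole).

Beata's neighbors: Arjun and Yara (k = 2).
Possible neighbor pairs: C(2,2) = 1. Edges among them: none → e = 0.
Clustering(Beata) = 0/1.

0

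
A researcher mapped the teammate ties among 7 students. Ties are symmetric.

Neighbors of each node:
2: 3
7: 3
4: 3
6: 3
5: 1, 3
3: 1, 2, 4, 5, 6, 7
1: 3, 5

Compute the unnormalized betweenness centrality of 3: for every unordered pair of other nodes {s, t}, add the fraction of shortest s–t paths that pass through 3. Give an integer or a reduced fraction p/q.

Pairs whose geodesics pass through 3 — 1–2: 1; 1–6: 1; 1–4: 1; 1–7: 1; 5–2: 1; 5–6: 1; 5–4: 1; 5–7: 1; 2–6: 1; 2–4: 1; 2–7: 1; 6–4: 1; 6–7: 1; 4–7: 1.
All other pairs contribute 0.
Summing the contributions gives betweenness(3) = 14.

14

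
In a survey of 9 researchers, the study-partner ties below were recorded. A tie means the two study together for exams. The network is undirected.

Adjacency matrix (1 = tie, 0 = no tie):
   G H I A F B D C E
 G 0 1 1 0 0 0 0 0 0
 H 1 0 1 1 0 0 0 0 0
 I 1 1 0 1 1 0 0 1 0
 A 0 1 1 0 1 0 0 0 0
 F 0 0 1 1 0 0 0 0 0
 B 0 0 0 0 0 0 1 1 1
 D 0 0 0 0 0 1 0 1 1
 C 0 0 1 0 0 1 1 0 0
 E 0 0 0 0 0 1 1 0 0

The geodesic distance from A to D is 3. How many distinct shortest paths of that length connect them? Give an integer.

1

The shortest distance is 3, and the only length-3 path is A–I–C–D. So there is exactly 1 shortest path.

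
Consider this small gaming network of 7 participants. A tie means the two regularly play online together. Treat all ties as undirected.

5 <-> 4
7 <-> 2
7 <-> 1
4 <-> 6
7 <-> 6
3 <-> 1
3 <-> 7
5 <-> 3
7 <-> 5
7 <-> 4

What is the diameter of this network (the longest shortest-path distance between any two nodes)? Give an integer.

2

Eccentricity of each node (its greatest distance to any other): 1:2, 2:2, 3:2, 4:2, 5:2, 6:2, 7:1.
The maximum eccentricity is 2, realized for instance by the pair 6–2 via 6 – 7 – 2. So the diameter is 2.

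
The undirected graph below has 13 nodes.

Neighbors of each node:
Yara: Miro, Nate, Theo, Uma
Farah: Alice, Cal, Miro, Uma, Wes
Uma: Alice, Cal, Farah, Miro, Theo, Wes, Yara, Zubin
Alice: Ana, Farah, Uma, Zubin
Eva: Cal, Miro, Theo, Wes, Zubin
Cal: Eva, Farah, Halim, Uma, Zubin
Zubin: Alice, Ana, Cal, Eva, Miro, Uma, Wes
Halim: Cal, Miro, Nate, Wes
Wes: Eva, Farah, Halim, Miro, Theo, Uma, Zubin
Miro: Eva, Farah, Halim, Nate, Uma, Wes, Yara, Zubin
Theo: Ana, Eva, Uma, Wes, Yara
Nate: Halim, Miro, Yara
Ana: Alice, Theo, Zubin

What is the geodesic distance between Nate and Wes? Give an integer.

One shortest route is Nate – Halim – Wes, which uses 2 edges, and Nate and Wes are not directly tied, so nothing shorter exists. So d(Nate,Wes) = 2.

2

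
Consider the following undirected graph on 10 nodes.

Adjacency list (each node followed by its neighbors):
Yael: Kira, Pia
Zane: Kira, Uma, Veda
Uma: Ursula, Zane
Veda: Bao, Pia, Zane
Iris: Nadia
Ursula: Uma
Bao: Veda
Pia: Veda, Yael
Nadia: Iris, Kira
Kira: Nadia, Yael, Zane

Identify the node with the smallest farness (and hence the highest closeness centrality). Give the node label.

Zane

Farness (sum of distances to all others) for each node — Bao:27, Iris:31, Kira:17, Nadia:23, Pia:22, Uma:22, Ursula:30, Veda:19, Yael:21, Zane:16.
The smallest farness is 16, for Zane, so Zane has the highest closeness.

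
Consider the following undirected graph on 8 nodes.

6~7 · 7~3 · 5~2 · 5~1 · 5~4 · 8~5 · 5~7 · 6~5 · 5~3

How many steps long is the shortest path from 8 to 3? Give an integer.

2

One shortest route is 8 – 5 – 3, which uses 2 edges, and 8 and 3 are not directly tied, so nothing shorter exists. So d(8,3) = 2.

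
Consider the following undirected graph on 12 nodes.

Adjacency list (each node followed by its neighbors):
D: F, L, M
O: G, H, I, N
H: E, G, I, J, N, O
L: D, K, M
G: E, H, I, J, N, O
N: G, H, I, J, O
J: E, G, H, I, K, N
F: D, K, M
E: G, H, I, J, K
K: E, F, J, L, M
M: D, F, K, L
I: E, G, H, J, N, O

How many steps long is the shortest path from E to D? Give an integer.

One shortest route is E – K – F – D, which uses 3 edges, and at distance 2 from E we only reach {F, L, M, N, O}, which does not include D. So d(E,D) = 3.

3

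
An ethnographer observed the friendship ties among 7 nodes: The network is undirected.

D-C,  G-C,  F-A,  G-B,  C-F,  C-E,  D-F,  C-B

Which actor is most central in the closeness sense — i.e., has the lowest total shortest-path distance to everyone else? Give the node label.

Farness (sum of distances to all others) for each node — A:14, B:11, C:7, D:10, E:12, F:9, G:11.
The smallest farness is 7, for C, so C has the highest closeness.

C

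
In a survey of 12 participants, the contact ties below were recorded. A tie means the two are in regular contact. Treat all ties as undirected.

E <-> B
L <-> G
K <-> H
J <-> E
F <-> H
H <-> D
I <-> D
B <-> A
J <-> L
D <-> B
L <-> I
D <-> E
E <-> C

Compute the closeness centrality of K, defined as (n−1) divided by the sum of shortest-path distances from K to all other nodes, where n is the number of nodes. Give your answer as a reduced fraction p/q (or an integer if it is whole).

Distances from K: A:4, B:3, C:4, D:2, E:3, F:2, G:5, H:1, I:3, J:4, L:4. Sum = 35.
n = 12, so closeness = 11/35.

11/35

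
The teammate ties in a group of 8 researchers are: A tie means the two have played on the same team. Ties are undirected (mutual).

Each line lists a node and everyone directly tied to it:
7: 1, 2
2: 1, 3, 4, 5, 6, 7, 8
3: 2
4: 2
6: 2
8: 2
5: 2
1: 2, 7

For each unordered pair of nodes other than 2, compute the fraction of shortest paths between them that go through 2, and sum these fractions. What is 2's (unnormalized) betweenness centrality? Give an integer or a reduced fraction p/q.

Pairs whose geodesics pass through 2 — 8–3: 1; 8–6: 1; 8–7: 1; 8–5: 1; 8–4: 1; 8–1: 1; 3–6: 1; 3–7: 1; 3–5: 1; 3–4: 1; 3–1: 1; 6–7: 1; 6–5: 1; 6–4: 1 … (+6 more pairs).
All other pairs contribute 0.
Summing the contributions gives betweenness(2) = 20.

20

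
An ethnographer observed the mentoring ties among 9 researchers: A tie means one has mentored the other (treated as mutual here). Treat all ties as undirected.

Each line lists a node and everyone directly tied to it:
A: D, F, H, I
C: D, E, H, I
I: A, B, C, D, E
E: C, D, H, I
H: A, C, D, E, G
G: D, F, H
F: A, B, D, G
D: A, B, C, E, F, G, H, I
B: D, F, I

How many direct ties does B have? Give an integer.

3

B is directly tied to D, F, and I. That is 3 neighbors, so the degree of B is 3.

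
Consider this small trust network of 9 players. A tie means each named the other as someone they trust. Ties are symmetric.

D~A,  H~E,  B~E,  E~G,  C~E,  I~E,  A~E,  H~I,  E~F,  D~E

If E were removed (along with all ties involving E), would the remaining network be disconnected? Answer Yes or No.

Removing E leaves {B} with no path to {C}, so the network splits into 6 components. E is a cut vertex.

Yes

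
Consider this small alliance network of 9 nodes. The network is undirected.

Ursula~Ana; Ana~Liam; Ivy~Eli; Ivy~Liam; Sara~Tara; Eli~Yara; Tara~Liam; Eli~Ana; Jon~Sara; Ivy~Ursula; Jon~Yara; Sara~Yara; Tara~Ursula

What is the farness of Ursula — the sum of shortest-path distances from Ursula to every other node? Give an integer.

15

Distances from Ursula: Ana:1, Eli:2, Ivy:1, Jon:3, Liam:2, Sara:2, Tara:1, Yara:3.
Sum = 1 + 2 + 1 + 3 + 2 + 2 + 1 + 3 = 15.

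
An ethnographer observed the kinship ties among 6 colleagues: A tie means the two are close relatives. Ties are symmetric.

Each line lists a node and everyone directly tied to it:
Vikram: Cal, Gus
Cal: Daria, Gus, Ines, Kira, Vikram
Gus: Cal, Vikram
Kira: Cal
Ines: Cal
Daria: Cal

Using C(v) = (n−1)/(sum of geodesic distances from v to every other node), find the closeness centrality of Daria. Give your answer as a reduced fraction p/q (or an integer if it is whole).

5/9

Distances from Daria: Cal:1, Gus:2, Ines:2, Kira:2, Vikram:2. Sum = 9.
n = 6, so closeness = 5/9.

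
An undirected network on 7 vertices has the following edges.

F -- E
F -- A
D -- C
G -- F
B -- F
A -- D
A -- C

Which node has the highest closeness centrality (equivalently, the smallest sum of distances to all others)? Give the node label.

F

Farness (sum of distances to all others) for each node — A:9, B:13, C:13, D:13, E:13, F:8, G:13.
The smallest farness is 8, for F, so F has the highest closeness.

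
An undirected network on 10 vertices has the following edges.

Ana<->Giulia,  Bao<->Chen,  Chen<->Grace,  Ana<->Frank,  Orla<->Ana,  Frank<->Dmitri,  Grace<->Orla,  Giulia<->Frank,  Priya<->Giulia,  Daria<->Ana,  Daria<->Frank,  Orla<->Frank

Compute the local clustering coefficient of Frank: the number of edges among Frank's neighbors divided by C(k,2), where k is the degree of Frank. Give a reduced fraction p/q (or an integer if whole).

3/10

Frank's neighbors: Ana, Daria, Dmitri, Giulia, and Orla (k = 5).
Possible neighbor pairs: C(5,2) = 10. Edges among them: Ana–Daria, Ana–Giulia, Ana–Orla → e = 3.
Clustering(Frank) = 3/10.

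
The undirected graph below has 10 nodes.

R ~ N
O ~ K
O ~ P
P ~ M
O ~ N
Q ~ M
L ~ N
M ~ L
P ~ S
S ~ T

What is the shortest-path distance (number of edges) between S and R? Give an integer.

One shortest route is S – P – O – N – R, which uses 4 edges, and at distance 3 from S we only reach {K, L, N, Q}, which does not include R. So d(S,R) = 4.

4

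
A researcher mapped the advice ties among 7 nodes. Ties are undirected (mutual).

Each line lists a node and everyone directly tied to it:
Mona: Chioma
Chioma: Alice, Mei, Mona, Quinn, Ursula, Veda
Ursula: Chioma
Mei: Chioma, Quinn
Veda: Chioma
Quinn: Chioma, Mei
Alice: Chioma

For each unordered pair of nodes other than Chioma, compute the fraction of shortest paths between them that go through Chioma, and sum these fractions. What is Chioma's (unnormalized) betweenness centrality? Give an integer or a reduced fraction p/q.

Pairs whose geodesics pass through Chioma — Alice–Ursula: 1; Alice–Mei: 1; Alice–Veda: 1; Alice–Quinn: 1; Alice–Mona: 1; Ursula–Mei: 1; Ursula–Veda: 1; Ursula–Quinn: 1; Ursula–Mona: 1; Mei–Veda: 1; Mei–Mona: 1; Veda–Quinn: 1; Veda–Mona: 1; Quinn–Mona: 1.
All other pairs contribute 0.
Summing the contributions gives betweenness(Chioma) = 14.

14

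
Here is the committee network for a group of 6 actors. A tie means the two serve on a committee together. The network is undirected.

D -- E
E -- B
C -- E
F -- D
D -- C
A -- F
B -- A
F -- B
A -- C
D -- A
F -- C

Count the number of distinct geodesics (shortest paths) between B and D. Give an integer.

3

The shortest distance is 2. The length-2 paths are: B–A–D; B–F–D; B–E–D.
That gives 3 distinct shortest paths.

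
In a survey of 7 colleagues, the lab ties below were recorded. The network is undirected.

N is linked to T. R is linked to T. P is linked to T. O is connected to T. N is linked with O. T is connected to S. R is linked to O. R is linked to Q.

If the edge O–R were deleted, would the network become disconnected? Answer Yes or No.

Even without that edge, O still reaches R via O – T – R, so the network stays connected. Not a bridge.

No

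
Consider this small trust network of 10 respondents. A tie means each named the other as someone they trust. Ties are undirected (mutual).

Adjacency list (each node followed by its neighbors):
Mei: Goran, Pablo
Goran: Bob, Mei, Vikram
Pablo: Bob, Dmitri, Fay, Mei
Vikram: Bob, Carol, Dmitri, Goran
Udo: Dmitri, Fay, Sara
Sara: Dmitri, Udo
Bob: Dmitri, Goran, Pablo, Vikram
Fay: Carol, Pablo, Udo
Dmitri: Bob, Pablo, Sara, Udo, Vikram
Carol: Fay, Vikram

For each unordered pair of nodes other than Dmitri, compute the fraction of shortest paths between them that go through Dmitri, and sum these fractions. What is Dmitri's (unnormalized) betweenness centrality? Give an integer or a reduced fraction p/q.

Pairs whose geodesics pass through Dmitri — Goran–Sara: 2/2; Goran–Udo: 2/2; Sara–Pablo: 1; Sara–Carol: 1/2; Sara–Bob: 1; Sara–Mei: 1; Sara–Vikram: 1; Pablo–Udo: 1/2; Pablo–Vikram: 1/2; Bob–Udo: 1; Udo–Mei: 1/2; Udo–Vikram: 1.
All other pairs contribute 0.
Summing the contributions gives betweenness(Dmitri) = 10.

10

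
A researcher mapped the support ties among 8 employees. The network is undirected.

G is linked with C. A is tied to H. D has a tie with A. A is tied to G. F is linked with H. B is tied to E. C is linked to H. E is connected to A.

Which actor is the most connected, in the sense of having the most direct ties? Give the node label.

A

Degrees — A:4, B:1, C:2, D:1, E:2, F:1, G:2, H:3.
The maximum is 4, attained only by A.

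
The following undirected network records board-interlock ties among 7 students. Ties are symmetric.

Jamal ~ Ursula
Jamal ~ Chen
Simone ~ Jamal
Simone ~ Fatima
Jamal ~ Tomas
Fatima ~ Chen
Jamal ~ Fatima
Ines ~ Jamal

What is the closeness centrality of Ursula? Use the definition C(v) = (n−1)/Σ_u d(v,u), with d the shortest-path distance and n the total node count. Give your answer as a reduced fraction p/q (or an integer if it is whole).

6/11

Distances from Ursula: Chen:2, Fatima:2, Ines:2, Jamal:1, Simone:2, Tomas:2. Sum = 11.
n = 7, so closeness = 6/11.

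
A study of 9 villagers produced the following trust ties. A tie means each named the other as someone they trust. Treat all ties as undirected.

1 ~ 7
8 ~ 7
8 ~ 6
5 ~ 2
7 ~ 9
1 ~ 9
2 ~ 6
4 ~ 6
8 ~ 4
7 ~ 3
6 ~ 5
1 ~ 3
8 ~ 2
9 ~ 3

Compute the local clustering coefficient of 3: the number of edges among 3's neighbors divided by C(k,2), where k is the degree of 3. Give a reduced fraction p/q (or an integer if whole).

3's neighbors: 1, 7, and 9 (k = 3).
Possible neighbor pairs: C(3,2) = 3. Edges among them: 1–7, 1–9, 7–9 → e = 3.
Clustering(3) = 3/3 = 1.

1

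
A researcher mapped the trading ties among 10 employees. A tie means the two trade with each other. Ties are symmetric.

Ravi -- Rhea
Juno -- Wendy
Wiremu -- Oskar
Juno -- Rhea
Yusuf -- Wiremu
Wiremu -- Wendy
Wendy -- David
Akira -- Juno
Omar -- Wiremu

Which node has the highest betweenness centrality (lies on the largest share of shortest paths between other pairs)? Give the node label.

Unnormalized betweenness of each node: Akira:0, David:0, Juno:20, Omar:0, Oskar:0, Ravi:0, Rhea:8, Wendy:24, Wiremu:21, Yusuf:0.
Wendy has the largest value, 24, making it the main broker — the node through which the most shortest paths run.

Wendy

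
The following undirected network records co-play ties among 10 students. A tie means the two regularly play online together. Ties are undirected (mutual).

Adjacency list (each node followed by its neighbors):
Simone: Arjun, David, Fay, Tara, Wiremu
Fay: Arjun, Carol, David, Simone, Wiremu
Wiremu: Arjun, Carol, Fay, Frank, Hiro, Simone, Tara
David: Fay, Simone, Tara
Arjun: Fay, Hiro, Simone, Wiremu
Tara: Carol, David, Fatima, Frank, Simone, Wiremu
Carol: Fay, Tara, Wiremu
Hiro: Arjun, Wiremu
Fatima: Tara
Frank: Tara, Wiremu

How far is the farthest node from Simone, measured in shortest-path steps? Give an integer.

2

Distances from Simone: Arjun:1, Carol:2, David:1, Fatima:2, Fay:1, Frank:2, Hiro:2, Tara:1, Wiremu:1.
The largest is 2 (to Carol, Hiro, Frank, and Fatima), so the eccentricity of Simone is 2.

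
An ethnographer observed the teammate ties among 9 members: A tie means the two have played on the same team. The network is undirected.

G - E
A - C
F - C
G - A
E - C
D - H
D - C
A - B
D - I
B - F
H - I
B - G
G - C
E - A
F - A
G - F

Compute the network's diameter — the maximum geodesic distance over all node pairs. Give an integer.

Eccentricity of each node (its greatest distance to any other): A:3, B:4, C:2, D:3, E:3, F:3, G:3, H:4, I:4.
The maximum eccentricity is 4, realized for instance by the pair B–I via B – F – C – D – I. So the diameter is 4.

4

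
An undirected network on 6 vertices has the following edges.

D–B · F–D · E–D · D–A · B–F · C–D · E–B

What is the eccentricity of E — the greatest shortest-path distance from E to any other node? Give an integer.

Distances from E: A:2, B:1, C:2, D:1, F:2.
The largest is 2 (to F, C, and A), so the eccentricity of E is 2.

2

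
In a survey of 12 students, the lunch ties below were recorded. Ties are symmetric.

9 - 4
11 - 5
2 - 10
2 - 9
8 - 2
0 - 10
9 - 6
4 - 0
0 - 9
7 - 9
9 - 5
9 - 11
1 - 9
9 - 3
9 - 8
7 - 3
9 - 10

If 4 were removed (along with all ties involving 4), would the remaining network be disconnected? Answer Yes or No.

No

Even without 4, every remaining node can still reach every other (the residual graph is connected), so 4 is not a cut vertex.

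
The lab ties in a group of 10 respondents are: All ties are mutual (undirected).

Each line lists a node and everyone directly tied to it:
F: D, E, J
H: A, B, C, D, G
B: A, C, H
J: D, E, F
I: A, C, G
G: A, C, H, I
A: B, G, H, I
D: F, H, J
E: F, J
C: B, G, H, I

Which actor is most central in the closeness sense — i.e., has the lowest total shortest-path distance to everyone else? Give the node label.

Farness (sum of distances to all others) for each node — A:18, B:19, C:18, D:16, E:28, F:21, G:18, H:14, I:23, J:21.
The smallest farness is 14, for H, so H has the highest closeness.

H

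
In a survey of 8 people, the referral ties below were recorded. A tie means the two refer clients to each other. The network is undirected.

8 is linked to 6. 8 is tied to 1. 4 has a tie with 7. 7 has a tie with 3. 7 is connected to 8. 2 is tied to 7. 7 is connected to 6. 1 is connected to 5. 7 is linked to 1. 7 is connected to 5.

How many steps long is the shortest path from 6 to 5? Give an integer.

One shortest route is 6 – 7 – 5, which uses 2 edges, and 6 and 5 are not directly tied, so nothing shorter exists. So d(6,5) = 2.

2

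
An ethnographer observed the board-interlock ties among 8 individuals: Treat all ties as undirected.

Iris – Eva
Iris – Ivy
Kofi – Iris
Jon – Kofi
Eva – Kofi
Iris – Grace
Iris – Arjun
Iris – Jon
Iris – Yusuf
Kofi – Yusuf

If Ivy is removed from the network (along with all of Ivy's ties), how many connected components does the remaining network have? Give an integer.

Ivy's neighbors (Iris) remain reachable from one another through other ties, so the rest of the network stays in one piece.

1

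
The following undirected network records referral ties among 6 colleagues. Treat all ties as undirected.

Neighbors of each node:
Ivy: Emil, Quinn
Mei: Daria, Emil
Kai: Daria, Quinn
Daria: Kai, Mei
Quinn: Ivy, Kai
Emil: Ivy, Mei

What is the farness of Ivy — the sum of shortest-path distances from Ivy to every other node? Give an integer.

Distances from Ivy: Daria:3, Emil:1, Kai:2, Mei:2, Quinn:1.
Sum = 3 + 1 + 2 + 2 + 1 = 9.

9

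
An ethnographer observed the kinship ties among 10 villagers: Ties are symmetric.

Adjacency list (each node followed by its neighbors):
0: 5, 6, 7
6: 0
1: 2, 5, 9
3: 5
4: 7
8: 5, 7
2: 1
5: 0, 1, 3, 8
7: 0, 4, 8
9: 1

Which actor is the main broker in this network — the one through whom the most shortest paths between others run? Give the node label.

Unnormalized betweenness of each node: 0:13, 1:15, 2:0, 3:0, 4:0, 5:24, 6:0, 7:9, 8:5, 9:0.
5 has the largest value, 24, making it the main broker — the node through which the most shortest paths run.

5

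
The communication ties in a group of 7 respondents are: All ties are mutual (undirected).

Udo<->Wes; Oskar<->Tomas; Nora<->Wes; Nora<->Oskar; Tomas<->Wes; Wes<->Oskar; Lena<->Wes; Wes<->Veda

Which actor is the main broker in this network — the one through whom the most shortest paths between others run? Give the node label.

Wes

Unnormalized betweenness of each node: Lena:0, Nora:0, Oskar:1/2, Tomas:0, Udo:0, Veda:0, Wes:25/2.
Wes has the largest value, 25/2, making it the main broker — the node through which the most shortest paths run.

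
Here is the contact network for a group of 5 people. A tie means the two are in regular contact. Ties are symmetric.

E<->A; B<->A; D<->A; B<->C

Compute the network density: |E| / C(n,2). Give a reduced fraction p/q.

There are 4 edges and 5 nodes, so the maximum possible is C(5,2) = 10.
Density = 4/10 = 2/5.

2/5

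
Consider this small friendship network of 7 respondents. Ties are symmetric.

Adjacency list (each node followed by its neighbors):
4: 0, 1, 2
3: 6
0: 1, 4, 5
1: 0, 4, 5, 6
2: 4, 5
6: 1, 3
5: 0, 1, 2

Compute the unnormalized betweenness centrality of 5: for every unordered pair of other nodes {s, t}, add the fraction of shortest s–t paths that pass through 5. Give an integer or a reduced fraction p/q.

Pairs whose geodesics pass through 5 — 0–2: 1/2; 6–2: 1/2; 2–1: 1/2; 2–3: 1/2.
All other pairs contribute 0.
Summing the contributions gives betweenness(5) = 2.

2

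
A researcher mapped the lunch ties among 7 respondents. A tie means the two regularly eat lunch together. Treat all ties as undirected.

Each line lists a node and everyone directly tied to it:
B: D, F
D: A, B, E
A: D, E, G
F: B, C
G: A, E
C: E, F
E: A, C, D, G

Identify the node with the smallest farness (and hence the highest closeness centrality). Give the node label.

Farness (sum of distances to all others) for each node — A:10, B:11, C:10, D:9, E:8, F:12, G:12.
The smallest farness is 8, for E, so E has the highest closeness.

E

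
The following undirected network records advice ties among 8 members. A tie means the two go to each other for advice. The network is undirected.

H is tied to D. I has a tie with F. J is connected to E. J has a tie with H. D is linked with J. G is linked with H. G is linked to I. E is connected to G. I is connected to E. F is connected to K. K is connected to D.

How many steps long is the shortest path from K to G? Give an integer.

One shortest route is K – D – H – G, which uses 3 edges, and at distance 2 from K we only reach {H, I, J}, which does not include G. So d(K,G) = 3.

3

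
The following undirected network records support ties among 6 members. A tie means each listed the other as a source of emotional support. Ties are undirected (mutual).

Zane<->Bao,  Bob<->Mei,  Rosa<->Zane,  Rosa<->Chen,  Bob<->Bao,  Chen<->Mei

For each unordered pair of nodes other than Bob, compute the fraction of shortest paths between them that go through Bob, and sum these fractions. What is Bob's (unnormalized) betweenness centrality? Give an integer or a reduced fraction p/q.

2

Pairs whose geodesics pass through Bob — Mei–Bao: 1; Mei–Zane: 1/2; Bao–Chen: 1/2.
All other pairs contribute 0.
Summing the contributions gives betweenness(Bob) = 2.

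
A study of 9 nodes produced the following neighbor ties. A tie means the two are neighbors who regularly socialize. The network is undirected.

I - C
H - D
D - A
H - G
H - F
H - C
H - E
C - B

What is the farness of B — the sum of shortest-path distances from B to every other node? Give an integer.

21

Distances from B: A:4, C:1, D:3, E:3, F:3, G:3, H:2, I:2.
Sum = 4 + 1 + 3 + 3 + 3 + 3 + 2 + 2 = 21.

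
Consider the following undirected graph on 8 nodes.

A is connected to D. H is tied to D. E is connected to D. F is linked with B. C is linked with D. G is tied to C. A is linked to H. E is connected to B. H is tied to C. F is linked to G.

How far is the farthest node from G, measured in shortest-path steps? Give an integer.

Distances from G: A:3, B:2, C:1, D:2, E:3, F:1, H:2.
The largest is 3 (to A and E), so the eccentricity of G is 3.

3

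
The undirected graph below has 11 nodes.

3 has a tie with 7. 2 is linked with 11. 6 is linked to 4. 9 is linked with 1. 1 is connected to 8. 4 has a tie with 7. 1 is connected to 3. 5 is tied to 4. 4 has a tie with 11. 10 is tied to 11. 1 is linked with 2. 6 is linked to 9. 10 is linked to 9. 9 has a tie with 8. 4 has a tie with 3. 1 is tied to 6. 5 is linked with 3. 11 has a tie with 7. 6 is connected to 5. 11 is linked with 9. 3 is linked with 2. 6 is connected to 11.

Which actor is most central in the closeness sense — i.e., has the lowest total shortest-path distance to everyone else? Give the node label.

Farness (sum of distances to all others) for each node — 1:15, 2:17, 3:16, 4:16, 5:19, 6:15, 7:18, 8:21, 9:15, 10:20, 11:14.
The smallest farness is 14, for 11, so 11 has the highest closeness.

11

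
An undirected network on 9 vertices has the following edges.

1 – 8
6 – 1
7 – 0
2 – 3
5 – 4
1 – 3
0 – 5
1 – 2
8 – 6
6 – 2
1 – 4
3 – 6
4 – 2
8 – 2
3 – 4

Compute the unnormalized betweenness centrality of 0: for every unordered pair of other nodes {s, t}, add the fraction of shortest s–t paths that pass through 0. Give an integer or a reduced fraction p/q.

7

Pairs whose geodesics pass through 0 — 7–5: 1; 7–3: 1; 7–6: 3/3; 7–4: 1; 7–1: 1; 7–2: 1; 7–8: 2/2.
All other pairs contribute 0.
Summing the contributions gives betweenness(0) = 7.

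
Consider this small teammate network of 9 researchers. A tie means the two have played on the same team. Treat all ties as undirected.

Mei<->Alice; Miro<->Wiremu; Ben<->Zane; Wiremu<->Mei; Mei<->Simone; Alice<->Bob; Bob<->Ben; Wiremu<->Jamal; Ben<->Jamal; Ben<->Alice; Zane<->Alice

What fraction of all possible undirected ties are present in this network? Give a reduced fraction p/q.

There are 11 edges and 9 nodes, so the maximum possible is C(9,2) = 36.
Density = 11/36.

11/36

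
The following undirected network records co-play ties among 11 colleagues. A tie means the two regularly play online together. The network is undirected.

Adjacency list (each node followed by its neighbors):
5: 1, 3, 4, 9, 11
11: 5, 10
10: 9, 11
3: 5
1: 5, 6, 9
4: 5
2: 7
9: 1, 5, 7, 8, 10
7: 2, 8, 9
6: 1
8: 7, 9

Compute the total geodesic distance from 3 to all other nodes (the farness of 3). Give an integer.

Distances from 3: 1:2, 2:4, 4:2, 5:1, 6:3, 7:3, 8:3, 9:2, 10:3, 11:2.
Sum = 2 + 4 + 2 + 1 + 3 + 3 + 3 + 2 + 3 + 2 = 25.

25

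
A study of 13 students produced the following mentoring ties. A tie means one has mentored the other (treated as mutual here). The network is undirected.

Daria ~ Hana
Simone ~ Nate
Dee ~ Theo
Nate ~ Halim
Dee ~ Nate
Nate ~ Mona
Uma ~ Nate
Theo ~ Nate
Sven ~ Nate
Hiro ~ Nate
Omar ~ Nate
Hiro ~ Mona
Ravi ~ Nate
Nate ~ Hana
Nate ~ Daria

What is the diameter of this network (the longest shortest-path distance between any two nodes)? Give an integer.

2

Eccentricity of each node (its greatest distance to any other): Daria:2, Dee:2, Halim:2, Hana:2, Hiro:2, Mona:2, Nate:1, Omar:2, Ravi:2, Simone:2, Sven:2, Theo:2, Uma:2.
The maximum eccentricity is 2, realized for instance by the pair Simone–Halim via Simone – Nate – Halim. So the diameter is 2.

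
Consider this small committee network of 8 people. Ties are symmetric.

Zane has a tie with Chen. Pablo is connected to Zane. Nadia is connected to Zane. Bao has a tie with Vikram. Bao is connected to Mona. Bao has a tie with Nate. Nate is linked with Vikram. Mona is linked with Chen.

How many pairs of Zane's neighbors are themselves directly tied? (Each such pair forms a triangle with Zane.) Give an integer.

0

Zane's neighbors are Chen, Nadia, and Pablo, but none of them are tied to each other, so no triangle contains Zane.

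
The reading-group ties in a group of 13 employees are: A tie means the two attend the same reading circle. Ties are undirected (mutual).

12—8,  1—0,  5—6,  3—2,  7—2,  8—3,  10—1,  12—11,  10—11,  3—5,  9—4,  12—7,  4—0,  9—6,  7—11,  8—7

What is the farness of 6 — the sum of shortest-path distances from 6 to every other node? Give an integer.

37

Distances from 6: 0:3, 1:4, 2:3, 3:2, 4:2, 5:1, 7:4, 8:3, 9:1, 10:5, 11:5, 12:4.
Sum = 3 + 4 + 3 + 2 + 2 + 1 + 4 + 3 + 1 + 5 + 5 + 4 = 37.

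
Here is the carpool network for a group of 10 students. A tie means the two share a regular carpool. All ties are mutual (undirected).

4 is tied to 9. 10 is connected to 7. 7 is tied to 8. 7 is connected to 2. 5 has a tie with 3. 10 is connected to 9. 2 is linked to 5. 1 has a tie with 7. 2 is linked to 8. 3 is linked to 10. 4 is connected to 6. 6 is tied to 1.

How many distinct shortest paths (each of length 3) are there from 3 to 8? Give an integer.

The shortest distance is 3. The length-3 paths are: 3–10–7–8; 3–5–2–8.
That gives 2 distinct shortest paths.

2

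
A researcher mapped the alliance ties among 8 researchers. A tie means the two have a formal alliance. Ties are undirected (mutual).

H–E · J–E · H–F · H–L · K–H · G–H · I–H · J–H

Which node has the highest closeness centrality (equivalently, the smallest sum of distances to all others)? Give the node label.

Farness (sum of distances to all others) for each node — E:12, F:13, G:13, H:7, I:13, J:12, K:13, L:13.
The smallest farness is 7, for H, so H has the highest closeness.

H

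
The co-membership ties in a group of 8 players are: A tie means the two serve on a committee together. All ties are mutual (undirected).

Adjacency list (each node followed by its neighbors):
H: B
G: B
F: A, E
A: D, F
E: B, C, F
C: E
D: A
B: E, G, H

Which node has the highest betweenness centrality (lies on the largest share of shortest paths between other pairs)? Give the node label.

Unnormalized betweenness of each node: A:6, B:11, C:0, D:0, E:15, F:10, G:0, H:0.
E has the largest value, 15, making it the main broker — the node through which the most shortest paths run.

E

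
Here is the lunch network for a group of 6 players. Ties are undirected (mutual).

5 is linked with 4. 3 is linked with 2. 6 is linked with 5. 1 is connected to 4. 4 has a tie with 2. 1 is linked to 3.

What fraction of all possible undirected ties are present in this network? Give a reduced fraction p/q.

There are 6 edges and 6 nodes, so the maximum possible is C(6,2) = 15.
Density = 6/15 = 2/5.

2/5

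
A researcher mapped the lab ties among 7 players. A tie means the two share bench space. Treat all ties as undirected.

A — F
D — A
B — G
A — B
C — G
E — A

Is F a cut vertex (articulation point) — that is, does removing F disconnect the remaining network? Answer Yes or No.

Even without F, every remaining node can still reach every other (the residual graph is connected), so F is not a cut vertex.

No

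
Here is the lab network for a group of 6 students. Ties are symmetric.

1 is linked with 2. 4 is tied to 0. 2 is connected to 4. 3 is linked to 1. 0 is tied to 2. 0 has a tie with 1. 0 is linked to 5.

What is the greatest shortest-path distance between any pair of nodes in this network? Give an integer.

Eccentricity of each node (its greatest distance to any other): 0:2, 1:2, 2:2, 3:3, 4:3, 5:3.
The maximum eccentricity is 3, realized for instance by the pair 5–3 via 5 – 0 – 1 – 3. So the diameter is 3.

3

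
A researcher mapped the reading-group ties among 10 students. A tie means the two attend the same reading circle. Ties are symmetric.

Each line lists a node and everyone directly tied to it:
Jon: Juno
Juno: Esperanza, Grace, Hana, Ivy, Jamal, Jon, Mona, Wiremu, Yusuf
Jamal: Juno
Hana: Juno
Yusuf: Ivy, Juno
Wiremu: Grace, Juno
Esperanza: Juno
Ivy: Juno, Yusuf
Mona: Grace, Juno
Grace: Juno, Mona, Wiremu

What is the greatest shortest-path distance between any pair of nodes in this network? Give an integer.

Eccentricity of each node (its greatest distance to any other): Esperanza:2, Grace:2, Hana:2, Ivy:2, Jamal:2, Jon:2, Juno:1, Mona:2, Wiremu:2, Yusuf:2.
The maximum eccentricity is 2, realized for instance by the pair Ivy–Esperanza via Ivy – Juno – Esperanza. So the diameter is 2.

2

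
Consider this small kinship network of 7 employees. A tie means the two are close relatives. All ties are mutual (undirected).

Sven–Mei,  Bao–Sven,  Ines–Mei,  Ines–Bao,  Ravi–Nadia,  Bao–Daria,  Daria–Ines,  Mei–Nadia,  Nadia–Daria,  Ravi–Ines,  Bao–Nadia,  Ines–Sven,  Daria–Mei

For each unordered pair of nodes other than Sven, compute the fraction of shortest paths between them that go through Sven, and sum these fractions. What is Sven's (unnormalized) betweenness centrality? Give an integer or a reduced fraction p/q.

Pairs whose geodesics pass through Sven — Mei–Bao: 1/4.
All other pairs contribute 0.
Summing the contributions gives betweenness(Sven) = 1/4.

1/4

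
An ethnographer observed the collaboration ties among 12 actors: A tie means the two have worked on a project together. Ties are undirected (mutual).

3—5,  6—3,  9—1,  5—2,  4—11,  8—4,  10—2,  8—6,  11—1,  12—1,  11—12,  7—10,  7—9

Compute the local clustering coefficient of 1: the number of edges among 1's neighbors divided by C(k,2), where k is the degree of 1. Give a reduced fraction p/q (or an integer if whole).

1/3

1's neighbors: 9, 11, and 12 (k = 3).
Possible neighbor pairs: C(3,2) = 3. Edges among them: 11–12 → e = 1.
Clustering(1) = 1/3.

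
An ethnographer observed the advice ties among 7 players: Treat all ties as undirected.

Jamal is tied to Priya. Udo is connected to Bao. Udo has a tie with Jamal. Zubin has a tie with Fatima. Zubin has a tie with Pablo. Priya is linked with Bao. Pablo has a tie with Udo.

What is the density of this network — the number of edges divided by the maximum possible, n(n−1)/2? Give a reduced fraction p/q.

1/3

There are 7 edges and 7 nodes, so the maximum possible is C(7,2) = 21.
Density = 7/21 = 1/3.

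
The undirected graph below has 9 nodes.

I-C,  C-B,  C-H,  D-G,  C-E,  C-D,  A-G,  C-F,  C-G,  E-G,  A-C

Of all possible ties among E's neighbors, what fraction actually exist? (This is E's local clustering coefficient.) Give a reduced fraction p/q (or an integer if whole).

E's neighbors: C and G (k = 2).
Possible neighbor pairs: C(2,2) = 1. Edges among them: C–G → e = 1.
Clustering(E) = 1/1.

1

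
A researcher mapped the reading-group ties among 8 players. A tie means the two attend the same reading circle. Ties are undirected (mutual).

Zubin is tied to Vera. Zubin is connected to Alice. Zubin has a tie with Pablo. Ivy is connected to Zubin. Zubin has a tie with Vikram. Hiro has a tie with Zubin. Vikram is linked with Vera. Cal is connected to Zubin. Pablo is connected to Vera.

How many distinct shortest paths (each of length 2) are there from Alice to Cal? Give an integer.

1

The shortest distance is 2, and the only length-2 path is Alice–Zubin–Cal. So there is exactly 1 shortest path.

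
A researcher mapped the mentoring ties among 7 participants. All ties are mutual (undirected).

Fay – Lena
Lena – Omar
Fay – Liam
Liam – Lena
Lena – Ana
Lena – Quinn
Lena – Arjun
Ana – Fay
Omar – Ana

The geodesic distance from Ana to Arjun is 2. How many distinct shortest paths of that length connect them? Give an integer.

The shortest distance is 2, and the only length-2 path is Ana–Lena–Arjun. So there is exactly 1 shortest path.

1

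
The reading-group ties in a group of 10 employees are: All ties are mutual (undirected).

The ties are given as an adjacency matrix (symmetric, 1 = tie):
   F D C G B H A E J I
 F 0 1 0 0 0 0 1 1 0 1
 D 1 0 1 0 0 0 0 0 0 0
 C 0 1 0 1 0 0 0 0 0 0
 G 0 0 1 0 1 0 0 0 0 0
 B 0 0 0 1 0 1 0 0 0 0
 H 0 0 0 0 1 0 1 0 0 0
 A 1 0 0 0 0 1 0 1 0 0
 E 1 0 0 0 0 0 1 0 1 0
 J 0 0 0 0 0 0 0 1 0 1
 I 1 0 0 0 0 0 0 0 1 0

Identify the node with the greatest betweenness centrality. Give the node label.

F

Unnormalized betweenness of each node: A:59/6, B:23/6, C:31/6, D:49/6, E:31/6, F:44/3, G:3, H:41/6, I:11/6, J:1/2.
F has the largest value, 44/3, making it the main broker — the node through which the most shortest paths run.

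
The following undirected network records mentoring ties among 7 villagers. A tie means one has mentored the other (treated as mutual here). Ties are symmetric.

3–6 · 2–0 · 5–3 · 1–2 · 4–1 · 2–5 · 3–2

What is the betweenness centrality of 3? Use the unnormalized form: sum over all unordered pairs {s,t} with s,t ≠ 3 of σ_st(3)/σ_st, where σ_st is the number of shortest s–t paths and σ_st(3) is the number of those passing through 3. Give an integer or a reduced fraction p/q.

Pairs whose geodesics pass through 3 — 4–6: 1; 2–6: 1; 0–6: 1; 1–6: 1; 5–6: 1.
All other pairs contribute 0.
Summing the contributions gives betweenness(3) = 5.

5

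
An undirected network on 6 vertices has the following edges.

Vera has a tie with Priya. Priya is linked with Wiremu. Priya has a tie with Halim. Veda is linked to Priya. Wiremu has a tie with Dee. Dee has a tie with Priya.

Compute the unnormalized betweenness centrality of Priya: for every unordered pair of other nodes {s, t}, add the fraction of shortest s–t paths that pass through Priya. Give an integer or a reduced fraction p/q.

Pairs whose geodesics pass through Priya — Dee–Halim: 1; Dee–Vera: 1; Dee–Veda: 1; Halim–Wiremu: 1; Halim–Vera: 1; Halim–Veda: 1; Wiremu–Vera: 1; Wiremu–Veda: 1; Vera–Veda: 1.
All other pairs contribute 0.
Summing the contributions gives betweenness(Priya) = 9.

9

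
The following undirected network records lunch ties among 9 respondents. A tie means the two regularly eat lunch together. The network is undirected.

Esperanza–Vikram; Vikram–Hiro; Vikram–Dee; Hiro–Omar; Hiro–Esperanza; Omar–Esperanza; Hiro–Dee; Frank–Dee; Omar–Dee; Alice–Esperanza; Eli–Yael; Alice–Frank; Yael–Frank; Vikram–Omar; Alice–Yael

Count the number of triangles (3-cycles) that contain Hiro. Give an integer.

5

Hiro's neighbors: Dee, Esperanza, Omar, and Vikram.
Neighbor pairs that are themselves tied: Hiro–Dee–Omar; Hiro–Dee–Vikram; Hiro–Esperanza–Omar; Hiro–Esperanza–Vikram; Hiro–Omar–Vikram. Each forms one triangle with Hiro, for 5 in total.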